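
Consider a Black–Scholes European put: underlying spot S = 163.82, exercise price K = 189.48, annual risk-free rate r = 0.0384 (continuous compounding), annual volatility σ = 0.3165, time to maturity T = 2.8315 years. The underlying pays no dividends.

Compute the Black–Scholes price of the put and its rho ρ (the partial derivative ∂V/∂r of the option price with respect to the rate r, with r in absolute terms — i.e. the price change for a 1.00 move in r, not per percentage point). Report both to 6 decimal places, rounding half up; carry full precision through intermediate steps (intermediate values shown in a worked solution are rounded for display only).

price = 38.194669
ρ = -303.816155

σ√T = 0.3165·√2.8315 = 0.532576
d₁ = (ln(S/K) + (r+σ²/2)T) / (σ√T) = (ln(163.82/189.48) + (0.0384+0.3165²/2)·2.8315) / 0.532576 = (-0.145515 + 0.250548) / 0.532576 = 0.197217
d₂ = d₁ − σ√T = 0.197217 − 0.532576 = -0.335359
e^{−rT} = e^{−0.0384·2.8315} = 0.896973
N(−d₁) = 0.421829,  N(−d₂) = 0.631323
Put price V = K·e^{−rT}·N(−d₂) − S·N(−d₁) = 107.298660 − 69.103991 = 38.194669
ρ = −K·T·e^{−rT}·N(−d₂) = -303.816155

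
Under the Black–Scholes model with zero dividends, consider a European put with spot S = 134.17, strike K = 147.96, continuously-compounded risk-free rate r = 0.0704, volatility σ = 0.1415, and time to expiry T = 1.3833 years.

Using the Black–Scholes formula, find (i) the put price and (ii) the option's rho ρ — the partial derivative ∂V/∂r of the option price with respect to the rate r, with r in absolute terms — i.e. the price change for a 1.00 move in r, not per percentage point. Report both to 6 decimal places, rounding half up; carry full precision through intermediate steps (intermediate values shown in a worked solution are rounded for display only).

σ√T = 0.1415·√1.3833 = 0.166423
d₁ = (ln(S/K) + (r+σ²/2)T) / (σ√T) = (ln(134.17/147.96) + (0.0704+0.1415²/2)·1.3833) / 0.166423 = (-0.097834 + 0.111233) / 0.166423 = 0.080508
d₂ = d₁ − σ√T = 0.080508 − 0.166423 = -0.085916
e^{−rT} = e^{−0.0704·1.3833} = 0.907207
N(−d₁) = 0.467917,  N(−d₂) = 0.534233
Put price V = K·e^{−rT}·N(−d₂) − S·N(−d₁) = 71.710339 − 62.780381 = 8.929958
ρ = −K·T·e^{−rT}·N(−d₂) = -99.196913

price = 8.929958
ρ = -99.196913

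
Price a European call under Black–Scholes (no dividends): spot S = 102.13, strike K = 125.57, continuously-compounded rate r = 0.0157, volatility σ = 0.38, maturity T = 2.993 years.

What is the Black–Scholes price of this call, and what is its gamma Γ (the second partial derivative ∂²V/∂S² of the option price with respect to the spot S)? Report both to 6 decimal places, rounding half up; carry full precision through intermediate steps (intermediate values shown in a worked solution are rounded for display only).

price = 20.556488
Γ = 0.005920

σ√T = 0.38·√2.993 = 0.657411
d₁ = (ln(S/K) + (r+σ²/2)T) / (σ√T) = (ln(102.13/125.57) + (0.0157+0.38²/2)·2.993) / 0.657411 = (-0.206617 + 0.263085) / 0.657411 = 0.085894
d₂ = d₁ − σ√T = 0.085894 − 0.657411 = -0.571517
e^{−rT} = e^{−0.0157·2.993} = 0.954097
N(d₁) = 0.534225,  N(d₂) = 0.283825
Call price V = S·N(d₁) − K·e^{−rT}·N(d₂) = 54.560376 − 34.003887 = 20.556488
φ(d₁) = (1/√(2π))·e^{−d₁²/2} = 0.397473
Γ = φ(d₁) / (S·σ·√T) = 0.005920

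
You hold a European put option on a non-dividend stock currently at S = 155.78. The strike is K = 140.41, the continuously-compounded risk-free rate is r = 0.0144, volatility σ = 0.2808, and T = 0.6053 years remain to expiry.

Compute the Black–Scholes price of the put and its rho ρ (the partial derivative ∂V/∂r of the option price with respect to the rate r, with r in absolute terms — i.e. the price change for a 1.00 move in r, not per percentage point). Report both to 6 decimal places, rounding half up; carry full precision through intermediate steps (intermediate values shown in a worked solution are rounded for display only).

σ√T = 0.2808·√0.6053 = 0.218465
d₁ = (ln(S/K) + (r+σ²/2)T) / (σ√T) = (ln(155.78/140.41) + (0.0144+0.2808²/2)·0.6053) / 0.218465 = (0.103878 + 0.032580) / 0.218465 = 0.624621
d₂ = d₁ − σ√T = 0.624621 − 0.218465 = 0.406155
e^{−rT} = e^{−0.0144·0.6053} = 0.991322
N(−d₁) = 0.266110,  N(−d₂) = 0.342314
Put price V = K·e^{−rT}·N(−d₂) − S·N(−d₁) = 47.647223 − 41.454627 = 6.192596
ρ = −K·T·e^{−rT}·N(−d₂) = -28.840864

price = 6.192596
ρ = -28.840864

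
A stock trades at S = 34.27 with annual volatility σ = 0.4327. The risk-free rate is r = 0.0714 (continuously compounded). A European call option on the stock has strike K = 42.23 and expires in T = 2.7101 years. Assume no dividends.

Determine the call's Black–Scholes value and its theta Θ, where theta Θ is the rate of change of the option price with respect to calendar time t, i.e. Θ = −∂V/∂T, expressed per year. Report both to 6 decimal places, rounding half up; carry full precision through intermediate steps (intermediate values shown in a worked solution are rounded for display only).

σ√T = 0.4327·√2.7101 = 0.712327
d₁ = (ln(S/K) + (r+σ²/2)T) / (σ√T) = (ln(34.27/42.23) + (0.0714+0.4327²/2)·2.7101) / 0.712327 = (-0.208861 + 0.447206) / 0.712327 = 0.334601
d₂ = d₁ − σ√T = 0.334601 − 0.712327 = -0.377726
e^{−rT} = e^{−0.0714·2.7101} = 0.824069
N(d₁) = 0.631037,  N(d₂) = 0.352817
Call price V = S·N(d₁) − K·e^{−rT}·N(d₂) = 21.625641 − 12.278187 = 9.347454
φ(d₁) = (1/√(2π))·e^{−d₁²/2} = 0.377223
Θ = −S·φ(d₁)·σ/(2√T) − r·K·e^{−rT}·N(d₂) = −1.698936 − 0.876663 = -2.575599

price = 9.347454
Θ = -2.575599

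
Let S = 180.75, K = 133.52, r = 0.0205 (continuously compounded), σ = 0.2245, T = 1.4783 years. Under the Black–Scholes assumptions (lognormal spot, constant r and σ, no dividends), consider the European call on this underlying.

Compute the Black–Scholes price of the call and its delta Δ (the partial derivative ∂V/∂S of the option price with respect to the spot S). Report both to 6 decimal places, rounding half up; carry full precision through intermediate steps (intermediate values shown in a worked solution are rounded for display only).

σ√T = 0.2245·√1.4783 = 0.272959
d₁ = (ln(S/K) + (r+σ²/2)T) / (σ√T) = (ln(180.75/133.52) + (0.0205+0.2245²/2)·1.4783) / 0.272959 = (0.302864 + 0.067558) / 0.272959 = 1.357061
d₂ = d₁ − σ√T = 1.357061 − 0.272959 = 1.084101
e^{−rT} = e^{−0.0205·1.4783} = 0.970149
N(d₁) = 0.912619,  N(d₂) = 0.860840
Call price V = S·N(d₁) − K·e^{−rT}·N(d₂) = 164.955887 − 111.508364 = 53.447523
Δ = N(d₁) = 0.912619

price = 53.447523
Δ = 0.912619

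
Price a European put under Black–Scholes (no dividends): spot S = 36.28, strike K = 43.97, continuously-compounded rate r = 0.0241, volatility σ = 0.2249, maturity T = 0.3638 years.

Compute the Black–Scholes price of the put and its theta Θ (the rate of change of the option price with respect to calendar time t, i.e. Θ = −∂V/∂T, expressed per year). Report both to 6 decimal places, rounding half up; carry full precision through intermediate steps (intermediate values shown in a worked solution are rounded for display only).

price = 7.525219
Θ = -0.213473

σ√T = 0.2249·√0.3638 = 0.135650
d₁ = (ln(S/K) + (r+σ²/2)T) / (σ√T) = (ln(36.28/43.97) + (0.0241+0.2249²/2)·0.3638) / 0.135650 = (-0.192241 + 0.017968) / 0.135650 = -1.284721
d₂ = d₁ − σ√T = -1.284721 − 0.135650 = -1.420372
e^{−rT} = e^{−0.0241·0.3638} = 0.991271
N(−d₁) = 0.900555,  N(−d₂) = 0.922250
Put price V = K·e^{−rT}·N(−d₂) − S·N(−d₁) = 40.197361 − 32.672142 = 7.525219
φ(d₁) = (1/√(2π))·e^{−d₁²/2} = 0.174786
Θ = −S·φ(d₁)·σ/(2√T) + r·K·e^{−rT}·N(−d₂) = −1.182230 + 0.968756 = -0.213473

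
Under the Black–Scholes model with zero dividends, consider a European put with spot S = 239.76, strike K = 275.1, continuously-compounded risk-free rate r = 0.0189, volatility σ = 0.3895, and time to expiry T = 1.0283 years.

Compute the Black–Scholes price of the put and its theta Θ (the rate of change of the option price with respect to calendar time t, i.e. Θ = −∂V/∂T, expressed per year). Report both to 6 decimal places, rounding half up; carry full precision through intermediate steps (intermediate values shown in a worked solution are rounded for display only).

σ√T = 0.3895·√1.0283 = 0.394973
d₁ = (ln(S/K) + (r+σ²/2)T) / (σ√T) = (ln(239.76/275.1) + (0.0189+0.3895²/2)·1.0283) / 0.394973 = (-0.137496 + 0.097437) / 0.394973 = -0.101424
d₂ = d₁ − σ√T = -0.101424 − 0.394973 = -0.496396
e^{−rT} = e^{−0.0189·1.0283} = 0.980753
N(−d₁) = 0.540393,  N(−d₂) = 0.690193
Put price V = K·e^{−rT}·N(−d₂) − S·N(−d₁) = 186.217488 − 129.564594 = 56.652894
φ(d₁) = (1/√(2π))·e^{−d₁²/2} = 0.396896
Θ = −S·φ(d₁)·σ/(2√T) + r·K·e^{−rT}·N(−d₂) = −18.275556 + 3.519511 = -14.756046

price = 56.652894
Θ = -14.756046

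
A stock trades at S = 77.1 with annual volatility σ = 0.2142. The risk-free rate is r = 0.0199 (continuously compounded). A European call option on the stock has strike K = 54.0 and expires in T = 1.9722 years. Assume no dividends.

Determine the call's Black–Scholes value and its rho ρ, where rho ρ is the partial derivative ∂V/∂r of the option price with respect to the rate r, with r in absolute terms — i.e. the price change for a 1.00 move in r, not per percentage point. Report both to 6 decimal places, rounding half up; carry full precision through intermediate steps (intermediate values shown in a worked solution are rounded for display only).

σ√T = 0.2142·√1.9722 = 0.300812
d₁ = (ln(S/K) + (r+σ²/2)T) / (σ√T) = (ln(77.1/54.0) + (0.0199+0.2142²/2)·1.9722) / 0.300812 = (0.356119 + 0.084491) / 0.300812 = 1.464736
d₂ = d₁ − σ√T = 1.464736 − 0.300812 = 1.163924
e^{−rT} = e^{−0.0199·1.9722} = 0.961513
N(d₁) = 0.928503,  N(d₂) = 0.877773
Call price V = S·N(d₁) − K·e^{−rT}·N(d₂) = 71.587620 − 45.575466 = 26.012154
ρ = K·T·e^{−rT}·N(d₂) = 89.883933

price = 26.012154
ρ = 89.883933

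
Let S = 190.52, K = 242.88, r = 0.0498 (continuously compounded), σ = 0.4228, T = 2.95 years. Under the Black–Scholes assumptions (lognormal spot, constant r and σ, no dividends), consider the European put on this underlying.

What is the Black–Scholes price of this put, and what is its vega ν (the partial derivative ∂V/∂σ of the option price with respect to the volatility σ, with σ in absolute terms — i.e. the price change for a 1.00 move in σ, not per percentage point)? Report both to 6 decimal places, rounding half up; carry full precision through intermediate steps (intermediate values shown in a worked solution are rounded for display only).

σ√T = 0.4228·√2.95 = 0.726183
d₁ = (ln(S/K) + (r+σ²/2)T) / (σ√T) = (ln(190.52/242.88) + (0.0498+0.4228²/2)·2.95) / 0.726183 = (-0.242810 + 0.410581) / 0.726183 = 0.231031
d₂ = d₁ − σ√T = 0.231031 − 0.726183 = -0.495152
e^{−rT} = e^{−0.0498·2.95} = 0.863372
N(−d₁) = 0.408646,  N(−d₂) = 0.689754
Put price V = K·e^{−rT}·N(−d₂) − S·N(−d₁) = 144.638389 − 77.855145 = 66.783245
φ(d₁) = (1/√(2π))·e^{−d₁²/2} = 0.388436
ν = S·φ(d₁)·√T = 127.107561

price = 66.783245
ν = 127.107561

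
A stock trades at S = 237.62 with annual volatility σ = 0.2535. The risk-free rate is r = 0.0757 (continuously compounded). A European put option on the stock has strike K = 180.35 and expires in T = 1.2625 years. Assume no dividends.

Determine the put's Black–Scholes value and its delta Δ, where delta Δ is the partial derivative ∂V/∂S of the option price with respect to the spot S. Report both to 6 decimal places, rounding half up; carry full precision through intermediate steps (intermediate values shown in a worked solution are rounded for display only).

σ√T = 0.2535·√1.2625 = 0.284835
d₁ = (ln(S/K) + (r+σ²/2)T) / (σ√T) = (ln(237.62/180.35) + (0.0757+0.2535²/2)·1.2625) / 0.284835 = (0.275773 + 0.136137) / 0.284835 = 1.446135
d₂ = d₁ − σ√T = 1.446135 − 0.284835 = 1.161300
e^{−rT} = e^{−0.0757·1.2625} = 0.908854
N(−d₁) = 0.074070,  N(−d₂) = 0.122760
Put price V = K·e^{−rT}·N(−d₂) − S·N(−d₁) = 20.121807 − 17.600435 = 2.521371
Δ = −N(−d₁) = -0.074070

price = 2.521371
Δ = -0.074070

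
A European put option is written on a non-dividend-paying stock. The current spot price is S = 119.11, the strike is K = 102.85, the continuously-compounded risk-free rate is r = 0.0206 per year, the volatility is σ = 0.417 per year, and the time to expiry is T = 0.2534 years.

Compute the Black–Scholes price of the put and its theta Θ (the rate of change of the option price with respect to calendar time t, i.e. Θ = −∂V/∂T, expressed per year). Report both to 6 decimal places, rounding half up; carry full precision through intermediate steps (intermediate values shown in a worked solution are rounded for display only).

price = 3.167977
Θ = -13.392960

σ√T = 0.417·√0.2534 = 0.209913
d₁ = (ln(S/K) + (r+σ²/2)T) / (σ√T) = (ln(119.11/102.85) + (0.0206+0.417²/2)·0.2534) / 0.209913 = (0.146776 + 0.027252) / 0.209913 = 0.829046
d₂ = d₁ − σ√T = 0.829046 − 0.209913 = 0.619133
e^{−rT} = e^{−0.0206·0.2534} = 0.994794
N(−d₁) = 0.203539,  N(−d₂) = 0.267914
Put price V = K·e^{−rT}·N(−d₂) − S·N(−d₁) = 27.411522 − 24.243544 = 3.167977
φ(d₁) = (1/√(2π))·e^{−d₁²/2} = 0.282918
Θ = −S·φ(d₁)·σ/(2√T) + r·K·e^{−rT}·N(−d₂) = −13.957637 + 0.564677 = -13.392960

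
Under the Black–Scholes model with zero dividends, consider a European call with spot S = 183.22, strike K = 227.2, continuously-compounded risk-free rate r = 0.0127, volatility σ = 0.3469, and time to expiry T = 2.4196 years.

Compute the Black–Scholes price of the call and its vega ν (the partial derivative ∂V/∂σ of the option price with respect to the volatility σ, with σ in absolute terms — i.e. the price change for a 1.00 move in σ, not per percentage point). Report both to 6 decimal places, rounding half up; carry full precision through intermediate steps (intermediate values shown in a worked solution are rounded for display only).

price = 26.776105
ν = 113.404542

σ√T = 0.3469·√2.4196 = 0.539605
d₁ = (ln(S/K) + (r+σ²/2)T) / (σ√T) = (ln(183.22/227.2) + (0.0127+0.3469²/2)·2.4196) / 0.539605 = (-0.215143 + 0.176316) / 0.539605 = -0.071955
d₂ = d₁ − σ√T = -0.071955 − 0.539605 = -0.611560
e^{−rT} = e^{−0.0127·2.4196} = 0.969738
N(d₁) = 0.471319,  N(d₂) = 0.270414
Call price V = S·N(d₁) − K·e^{−rT}·N(d₂) = 86.355041 − 59.578937 = 26.776105
φ(d₁) = (1/√(2π))·e^{−d₁²/2} = 0.397911
ν = S·φ(d₁)·√T = 113.404542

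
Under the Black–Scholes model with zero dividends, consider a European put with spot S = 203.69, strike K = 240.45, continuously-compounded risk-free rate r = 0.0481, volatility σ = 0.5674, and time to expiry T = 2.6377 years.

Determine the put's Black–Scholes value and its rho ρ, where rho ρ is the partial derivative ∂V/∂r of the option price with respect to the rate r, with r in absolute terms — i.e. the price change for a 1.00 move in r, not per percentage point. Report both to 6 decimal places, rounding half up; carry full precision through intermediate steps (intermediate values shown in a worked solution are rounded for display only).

σ√T = 0.5674·√2.6377 = 0.921514
d₁ = (ln(S/K) + (r+σ²/2)T) / (σ√T) = (ln(203.69/240.45) + (0.0481+0.5674²/2)·2.6377) / 0.921514 = (-0.165913 + 0.551468) / 0.921514 = 0.418393
d₂ = d₁ − σ√T = 0.418393 − 0.921514 = -0.503122
e^{−rT} = e^{−0.0481·2.6377} = 0.880845
N(−d₁) = 0.337830,  N(−d₂) = 0.692561
Put price V = K·e^{−rT}·N(−d₂) − S·N(−d₁) = 146.683810 − 68.812609 = 77.871201
ρ = −K·T·e^{−rT}·N(−d₂) = -386.907886

price = 77.871201
ρ = -386.907886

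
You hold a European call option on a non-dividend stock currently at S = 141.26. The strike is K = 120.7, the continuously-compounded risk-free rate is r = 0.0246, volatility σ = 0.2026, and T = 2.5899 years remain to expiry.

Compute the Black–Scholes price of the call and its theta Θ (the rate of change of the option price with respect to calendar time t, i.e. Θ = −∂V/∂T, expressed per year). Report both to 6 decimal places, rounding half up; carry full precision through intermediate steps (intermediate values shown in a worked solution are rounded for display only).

σ√T = 0.2026·√2.5899 = 0.326048
d₁ = (ln(S/K) + (r+σ²/2)T) / (σ√T) = (ln(141.26/120.7) + (0.0246+0.2026²/2)·2.5899) / 0.326048 = (0.157294 + 0.116865) / 0.326048 = 0.840856
d₂ = d₁ − σ√T = 0.840856 − 0.326048 = 0.514809
e^{−rT} = e^{−0.0246·2.5899} = 0.938276
N(d₁) = 0.799786,  N(d₂) = 0.696657
Call price V = S·N(d₁) − K·e^{−rT}·N(d₂) = 112.977732 − 78.896268 = 34.081465
φ(d₁) = (1/√(2π))·e^{−d₁²/2} = 0.280142
Θ = −S·φ(d₁)·σ/(2√T) − r·K·e^{−rT}·N(d₂) = −2.490954 − 1.940848 = -4.431802

price = 34.081465
Θ = -4.431802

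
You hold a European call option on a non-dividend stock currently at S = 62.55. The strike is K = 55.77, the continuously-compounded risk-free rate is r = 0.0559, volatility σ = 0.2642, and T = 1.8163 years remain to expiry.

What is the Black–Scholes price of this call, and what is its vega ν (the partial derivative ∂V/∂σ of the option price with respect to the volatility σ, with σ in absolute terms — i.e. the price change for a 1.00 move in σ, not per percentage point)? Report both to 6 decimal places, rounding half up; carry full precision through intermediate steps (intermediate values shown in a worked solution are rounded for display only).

price = 15.467440
ν = 24.704909

σ√T = 0.2642·√1.8163 = 0.356063
d₁ = (ln(S/K) + (r+σ²/2)T) / (σ√T) = (ln(62.55/55.77) + (0.0559+0.2642²/2)·1.8163) / 0.356063 = (0.114730 + 0.164922) / 0.356063 = 0.785400
d₂ = d₁ − σ√T = 0.785400 − 0.356063 = 0.429337
e^{−rT} = e^{−0.0559·1.8163} = 0.903453
N(d₁) = 0.783890,  N(d₂) = 0.666161
Call price V = S·N(d₁) − K·e^{−rT}·N(d₂) = 49.032346 − 33.564906 = 15.467440
φ(d₁) = (1/√(2π))·e^{−d₁²/2} = 0.293064
ν = S·φ(d₁)·√T = 24.704909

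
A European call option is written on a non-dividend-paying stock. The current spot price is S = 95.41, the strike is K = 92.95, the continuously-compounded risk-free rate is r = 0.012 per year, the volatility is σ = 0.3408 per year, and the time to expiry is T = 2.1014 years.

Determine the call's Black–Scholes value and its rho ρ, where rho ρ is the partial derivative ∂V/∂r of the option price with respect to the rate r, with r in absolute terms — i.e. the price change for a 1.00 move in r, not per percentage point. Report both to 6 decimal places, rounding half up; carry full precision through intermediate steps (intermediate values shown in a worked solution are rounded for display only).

σ√T = 0.3408·√2.1014 = 0.494031
d₁ = (ln(S/K) + (r+σ²/2)T) / (σ√T) = (ln(95.41/92.95) + (0.012+0.3408²/2)·2.1014) / 0.494031 = (0.026122 + 0.147250) / 0.494031 = 0.350933
d₂ = d₁ − σ√T = 0.350933 − 0.494031 = -0.143098
e^{−rT} = e^{−0.012·2.1014} = 0.975098
N(d₁) = 0.637181,  N(d₂) = 0.443106
Call price V = S·N(d₁) − K·e^{−rT}·N(d₂) = 60.793408 − 40.161135 = 20.632273
ρ = K·T·e^{−rT}·N(d₂) = 84.394610

price = 20.632273
ρ = 84.394610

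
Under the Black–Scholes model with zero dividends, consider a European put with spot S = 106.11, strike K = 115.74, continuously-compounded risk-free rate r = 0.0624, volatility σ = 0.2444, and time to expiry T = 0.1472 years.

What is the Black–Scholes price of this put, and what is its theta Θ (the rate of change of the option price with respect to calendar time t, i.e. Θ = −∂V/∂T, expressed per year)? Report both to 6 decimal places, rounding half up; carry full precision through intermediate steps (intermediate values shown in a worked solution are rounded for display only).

σ√T = 0.2444·√0.1472 = 0.093768
d₁ = (ln(S/K) + (r+σ²/2)T) / (σ√T) = (ln(106.11/115.74) + (0.0624+0.2444²/2)·0.1472) / 0.093768 = (-0.086870 + 0.013582) / 0.093768 = -0.781593
d₂ = d₁ − σ√T = -0.781593 − 0.093768 = -0.875361
e^{−rT} = e^{−0.0624·0.1472} = 0.990857
N(−d₁) = 0.782773,  N(−d₂) = 0.809311
Put price V = K·e^{−rT}·N(−d₂) − S·N(−d₁) = 92.813246 − 83.060056 = 9.753190
φ(d₁) = (1/√(2π))·e^{−d₁²/2} = 0.293939
Θ = −S·φ(d₁)·σ/(2√T) + r·K·e^{−rT}·N(−d₂) = −9.934159 + 5.791547 = -4.142612

price = 9.753190
Θ = -4.142612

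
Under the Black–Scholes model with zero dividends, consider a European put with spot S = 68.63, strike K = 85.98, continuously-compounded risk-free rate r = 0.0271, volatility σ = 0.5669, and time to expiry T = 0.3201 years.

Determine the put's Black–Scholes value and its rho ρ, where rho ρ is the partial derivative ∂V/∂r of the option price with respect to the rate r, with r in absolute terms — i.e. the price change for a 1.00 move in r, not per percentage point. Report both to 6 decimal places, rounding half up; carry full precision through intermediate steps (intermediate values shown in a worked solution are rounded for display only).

σ√T = 0.5669·√0.3201 = 0.320737
d₁ = (ln(S/K) + (r+σ²/2)T) / (σ√T) = (ln(68.63/85.98) + (0.0271+0.5669²/2)·0.3201) / 0.320737 = (-0.225385 + 0.060111) / 0.320737 = -0.515294
d₂ = d₁ − σ√T = -0.515294 − 0.320737 = -0.836032
e^{−rT} = e^{−0.0271·0.3201} = 0.991363
N(−d₁) = 0.696826,  N(−d₂) = 0.798431
Put price V = K·e^{−rT}·N(−d₂) − S·N(−d₁) = 68.056199 − 47.823193 = 20.233006
ρ = −K·T·e^{−rT}·N(−d₂) = -21.784789

price = 20.233006
ρ = -21.784789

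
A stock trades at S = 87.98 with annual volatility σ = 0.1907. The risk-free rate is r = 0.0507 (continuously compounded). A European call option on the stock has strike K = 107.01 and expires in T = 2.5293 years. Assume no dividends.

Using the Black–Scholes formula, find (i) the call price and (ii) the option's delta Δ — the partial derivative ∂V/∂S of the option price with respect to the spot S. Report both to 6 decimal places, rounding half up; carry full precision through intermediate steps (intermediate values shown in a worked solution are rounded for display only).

price = 8.168663
Δ = 0.471629

σ√T = 0.1907·√2.5293 = 0.303285
d₁ = (ln(S/K) + (r+σ²/2)T) / (σ√T) = (ln(87.98/107.01) + (0.0507+0.1907²/2)·2.5293) / 0.303285 = (-0.195813 + 0.174226) / 0.303285 = -0.071175
d₂ = d₁ − σ√T = -0.071175 − 0.303285 = -0.374460
e^{−rT} = e^{−0.0507·2.5293} = 0.879646
N(d₁) = 0.471629,  N(d₂) = 0.354031
Call price V = S·N(d₁) − K·e^{−rT}·N(d₂) = 41.493932 − 33.325269 = 8.168663
Δ = N(d₁) = 0.471629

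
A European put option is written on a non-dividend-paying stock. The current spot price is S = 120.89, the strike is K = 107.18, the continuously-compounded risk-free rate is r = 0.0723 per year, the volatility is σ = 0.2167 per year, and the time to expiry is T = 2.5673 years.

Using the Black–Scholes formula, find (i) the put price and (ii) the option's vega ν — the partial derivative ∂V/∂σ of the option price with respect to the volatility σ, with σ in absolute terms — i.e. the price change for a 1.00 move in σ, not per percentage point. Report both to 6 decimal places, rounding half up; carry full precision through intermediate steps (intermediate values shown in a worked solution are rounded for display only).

σ√T = 0.2167·√2.5673 = 0.347214
d₁ = (ln(S/K) + (r+σ²/2)T) / (σ√T) = (ln(120.89/107.18) + (0.0723+0.2167²/2)·2.5673) / 0.347214 = (0.120371 + 0.245895) / 0.347214 = 1.054871
d₂ = d₁ − σ√T = 1.054871 − 0.347214 = 0.707657
e^{−rT} = e^{−0.0723·2.5673} = 0.830593
N(−d₁) = 0.145742,  N(−d₂) = 0.239579
Put price V = K·e^{−rT}·N(−d₂) − S·N(−d₁) = 21.328037 − 17.618772 = 3.709265
φ(d₁) = (1/√(2π))·e^{−d₁²/2} = 0.228707
ν = S·φ(d₁)·√T = 44.300394

price = 3.709265
ν = 44.300394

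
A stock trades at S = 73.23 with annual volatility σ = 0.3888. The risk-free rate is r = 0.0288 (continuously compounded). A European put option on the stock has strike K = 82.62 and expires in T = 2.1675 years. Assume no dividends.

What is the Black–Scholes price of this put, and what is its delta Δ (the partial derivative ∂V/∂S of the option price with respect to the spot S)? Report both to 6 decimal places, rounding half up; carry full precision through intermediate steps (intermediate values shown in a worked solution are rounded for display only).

price = 19.272153
Δ = -0.426815

σ√T = 0.3888·√2.1675 = 0.572408
d₁ = (ln(S/K) + (r+σ²/2)T) / (σ√T) = (ln(73.23/82.62) + (0.0288+0.3888²/2)·2.1675) / 0.572408 = (-0.120647 + 0.226250) / 0.572408 = 0.184489
d₂ = d₁ − σ√T = 0.184489 − 0.572408 = -0.387919
e^{−rT} = e^{−0.0288·2.1675} = 0.939484
N(−d₁) = 0.426815,  N(−d₂) = 0.650962
Put price V = K·e^{−rT}·N(−d₂) − S·N(−d₁) = 50.527813 − 31.255661 = 19.272153
Δ = −N(−d₁) = -0.426815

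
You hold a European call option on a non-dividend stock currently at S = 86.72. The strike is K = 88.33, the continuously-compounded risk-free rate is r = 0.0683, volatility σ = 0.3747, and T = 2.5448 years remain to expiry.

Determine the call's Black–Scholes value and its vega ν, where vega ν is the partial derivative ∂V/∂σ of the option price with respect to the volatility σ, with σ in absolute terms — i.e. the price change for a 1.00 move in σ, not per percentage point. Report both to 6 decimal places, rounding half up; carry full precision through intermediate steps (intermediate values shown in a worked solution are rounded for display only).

σ√T = 0.3747·√2.5448 = 0.597738
d₁ = (ln(S/K) + (r+σ²/2)T) / (σ√T) = (ln(86.72/88.33) + (0.0683+0.3747²/2)·2.5448) / 0.597738 = (-0.018395 + 0.352455) / 0.597738 = 0.558873
d₂ = d₁ − σ√T = 0.558873 − 0.597738 = -0.038864
e^{−rT} = e^{−0.0683·2.5448} = 0.840457
N(d₁) = 0.711876,  N(d₂) = 0.484499
Call price V = S·N(d₁) − K·e^{−rT}·N(d₂) = 61.733884 − 35.968043 = 25.765840
φ(d₁) = (1/√(2π))·e^{−d₁²/2} = 0.341261
ν = S·φ(d₁)·√T = 47.209836

price = 25.765840
ν = 47.209836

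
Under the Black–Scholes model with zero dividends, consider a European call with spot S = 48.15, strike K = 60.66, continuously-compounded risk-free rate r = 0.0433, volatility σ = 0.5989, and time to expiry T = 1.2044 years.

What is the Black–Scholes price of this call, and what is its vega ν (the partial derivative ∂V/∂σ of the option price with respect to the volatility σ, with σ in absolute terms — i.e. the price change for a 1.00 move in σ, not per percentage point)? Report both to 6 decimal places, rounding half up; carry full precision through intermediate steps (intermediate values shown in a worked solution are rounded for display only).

σ√T = 0.5989·√1.2044 = 0.657264
d₁ = (ln(S/K) + (r+σ²/2)T) / (σ√T) = (ln(48.15/60.66) + (0.0433+0.5989²/2)·1.2044) / 0.657264 = (-0.230963 + 0.268148) / 0.657264 = 0.056575
d₂ = d₁ − σ√T = 0.056575 − 0.657264 = -0.600688
e^{−rT} = e^{−0.0433·1.2044} = 0.949186
N(d₁) = 0.522558,  N(d₂) = 0.274024
Call price V = S·N(d₁) − K·e^{−rT}·N(d₂) = 25.161182 − 15.777639 = 9.383543
φ(d₁) = (1/√(2π))·e^{−d₁²/2} = 0.398304
ν = S·φ(d₁)·√T = 21.047314

price = 9.383543
ν = 21.047314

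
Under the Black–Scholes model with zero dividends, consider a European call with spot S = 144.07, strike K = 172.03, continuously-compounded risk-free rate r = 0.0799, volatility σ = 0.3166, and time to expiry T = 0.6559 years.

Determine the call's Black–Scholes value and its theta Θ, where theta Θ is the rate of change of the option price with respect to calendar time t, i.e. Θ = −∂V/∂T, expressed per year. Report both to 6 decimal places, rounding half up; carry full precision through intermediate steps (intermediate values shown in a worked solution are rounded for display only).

σ√T = 0.3166·√0.6559 = 0.256407
d₁ = (ln(S/K) + (r+σ²/2)T) / (σ√T) = (ln(144.07/172.03) + (0.0799+0.3166²/2)·0.6559) / 0.256407 = (-0.177370 + 0.085279) / 0.256407 = -0.359159
d₂ = d₁ − σ√T = -0.359159 − 0.256407 = -0.615566
e^{−rT} = e^{−0.0799·0.6559} = 0.948943
N(d₁) = 0.359738,  N(d₂) = 0.269090
Call price V = S·N(d₁) − K·e^{−rT}·N(d₂) = 51.827448 − 43.928121 = 7.899327
φ(d₁) = (1/√(2π))·e^{−d₁²/2} = 0.374024
Θ = −S·φ(d₁)·σ/(2√T) − r·K·e^{−rT}·N(d₂) = −10.532579 − 3.509857 = -14.042436

price = 7.899327
Θ = -14.042436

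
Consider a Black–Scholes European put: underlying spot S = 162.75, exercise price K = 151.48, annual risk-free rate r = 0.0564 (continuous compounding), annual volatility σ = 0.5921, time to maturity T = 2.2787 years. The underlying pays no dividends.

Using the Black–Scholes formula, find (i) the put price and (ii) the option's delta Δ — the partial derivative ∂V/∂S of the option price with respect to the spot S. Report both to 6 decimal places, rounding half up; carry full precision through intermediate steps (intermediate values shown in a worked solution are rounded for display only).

price = 37.480305
Δ = -0.251118

σ√T = 0.5921·√2.2787 = 0.893796
d₁ = (ln(S/K) + (r+σ²/2)T) / (σ√T) = (ln(162.75/151.48) + (0.0564+0.5921²/2)·2.2787) / 0.893796 = (0.071762 + 0.527955) / 0.893796 = 0.670976
d₂ = d₁ − σ√T = 0.670976 − 0.893796 = -0.222820
e^{−rT} = e^{−0.0564·2.2787} = 0.879397
N(−d₁) = 0.251118,  N(−d₂) = 0.588162
Put price V = K·e^{−rT}·N(−d₂) − S·N(−d₁) = 78.349719 − 40.869414 = 37.480305
Δ = −N(−d₁) = -0.251118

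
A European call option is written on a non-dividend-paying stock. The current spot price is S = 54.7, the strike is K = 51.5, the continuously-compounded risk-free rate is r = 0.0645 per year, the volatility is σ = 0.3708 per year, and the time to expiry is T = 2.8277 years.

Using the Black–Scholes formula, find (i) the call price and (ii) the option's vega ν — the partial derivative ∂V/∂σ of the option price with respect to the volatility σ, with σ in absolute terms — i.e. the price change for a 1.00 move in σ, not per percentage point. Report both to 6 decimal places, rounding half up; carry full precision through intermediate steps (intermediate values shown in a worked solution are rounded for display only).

price = 18.699729
ν = 28.702706

σ√T = 0.3708·√2.8277 = 0.623529
d₁ = (ln(S/K) + (r+σ²/2)T) / (σ√T) = (ln(54.7/51.5) + (0.0645+0.3708²/2)·2.8277) / 0.623529 = (0.060282 + 0.376781) / 0.623529 = 0.700950
d₂ = d₁ − σ√T = 0.700950 − 0.623529 = 0.077422
e^{−rT} = e^{−0.0645·2.8277} = 0.833279
N(d₁) = 0.758333,  N(d₂) = 0.530856
Call price V = S·N(d₁) − K·e^{−rT}·N(d₂) = 41.480813 − 22.781084 = 18.699729
φ(d₁) = (1/√(2π))·e^{−d₁²/2} = 0.312046
ν = S·φ(d₁)·√T = 28.702706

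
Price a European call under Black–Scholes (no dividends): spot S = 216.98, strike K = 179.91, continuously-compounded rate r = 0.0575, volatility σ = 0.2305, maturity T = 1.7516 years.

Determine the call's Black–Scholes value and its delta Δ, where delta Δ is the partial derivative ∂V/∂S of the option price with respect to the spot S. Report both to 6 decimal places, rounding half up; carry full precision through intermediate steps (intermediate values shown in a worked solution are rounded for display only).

price = 59.572741
Δ = 0.863639

σ√T = 0.2305·√1.7516 = 0.305062
d₁ = (ln(S/K) + (r+σ²/2)T) / (σ√T) = (ln(216.98/179.91) + (0.0575+0.2305²/2)·1.7516) / 0.305062 = (0.187348 + 0.147248) / 0.305062 = 1.096815
d₂ = d₁ − σ√T = 1.096815 − 0.305062 = 0.791753
e^{−rT} = e^{−0.0575·1.7516} = 0.904189
N(d₁) = 0.863639,  N(d₂) = 0.785748
Call price V = S·N(d₁) − K·e^{−rT}·N(d₂) = 187.392382 − 127.819641 = 59.572741
Δ = N(d₁) = 0.863639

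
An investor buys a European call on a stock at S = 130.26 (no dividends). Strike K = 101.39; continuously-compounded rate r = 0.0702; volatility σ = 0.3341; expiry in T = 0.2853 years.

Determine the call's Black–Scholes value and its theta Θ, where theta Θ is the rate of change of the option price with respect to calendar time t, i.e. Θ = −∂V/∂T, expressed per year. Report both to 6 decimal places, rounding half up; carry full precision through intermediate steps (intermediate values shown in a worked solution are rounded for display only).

σ√T = 0.3341·√0.2853 = 0.178454
d₁ = (ln(S/K) + (r+σ²/2)T) / (σ√T) = (ln(130.26/101.39) + (0.0702+0.3341²/2)·0.2853) / 0.178454 = (0.250558 + 0.035951) / 0.178454 = 1.605502
d₂ = d₁ − σ√T = 1.605502 − 0.178454 = 1.427048
e^{−rT} = e^{−0.0702·0.2853} = 0.980171
N(d₁) = 0.945808,  N(d₂) = 0.923217
Call price V = S·N(d₁) − K·e^{−rT}·N(d₂) = 123.200997 − 91.748891 = 31.452106
φ(d₁) = (1/√(2π))·e^{−d₁²/2} = 0.109947
Θ = −S·φ(d₁)·σ/(2√T) − r·K·e^{−rT}·N(d₂) = −4.479089 − 6.440772 = -10.919862

price = 31.452106
Θ = -10.919862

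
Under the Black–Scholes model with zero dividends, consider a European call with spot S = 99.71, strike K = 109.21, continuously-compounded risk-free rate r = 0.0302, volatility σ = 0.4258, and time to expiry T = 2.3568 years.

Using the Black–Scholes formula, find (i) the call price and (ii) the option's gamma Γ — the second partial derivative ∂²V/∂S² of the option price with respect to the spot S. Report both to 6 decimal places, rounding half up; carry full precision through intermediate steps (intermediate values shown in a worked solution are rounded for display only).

price = 24.815653
Γ = 0.005858

σ√T = 0.4258·√2.3568 = 0.653683
d₁ = (ln(S/K) + (r+σ²/2)T) / (σ√T) = (ln(99.71/109.21) + (0.0302+0.4258²/2)·2.3568) / 0.653683 = (-0.091007 + 0.284826) / 0.653683 = 0.296504
d₂ = d₁ − σ√T = 0.296504 − 0.653683 = -0.357179
e^{−rT} = e^{−0.0302·2.3568} = 0.931299
N(d₁) = 0.616577,  N(d₂) = 0.360479
Call price V = S·N(d₁) − K·e^{−rT}·N(d₂) = 61.478915 − 36.663263 = 24.815653
φ(d₁) = (1/√(2π))·e^{−d₁²/2} = 0.381786
Γ = φ(d₁) / (S·σ·√T) = 0.005858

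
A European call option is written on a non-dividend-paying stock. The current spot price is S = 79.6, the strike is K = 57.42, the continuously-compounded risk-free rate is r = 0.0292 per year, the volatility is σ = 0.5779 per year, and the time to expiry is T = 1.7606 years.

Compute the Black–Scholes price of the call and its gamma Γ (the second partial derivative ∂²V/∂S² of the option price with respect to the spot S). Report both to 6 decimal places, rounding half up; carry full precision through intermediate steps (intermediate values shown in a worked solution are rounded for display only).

price = 34.792302
Γ = 0.004452

σ√T = 0.5779·√1.7606 = 0.766802
d₁ = (ln(S/K) + (r+σ²/2)T) / (σ√T) = (ln(79.6/57.42) + (0.0292+0.5779²/2)·1.7606) / 0.766802 = (0.326621 + 0.345402) / 0.766802 = 0.876398
d₂ = d₁ − σ√T = 0.876398 − 0.766802 = 0.109596
e^{−rT} = e^{−0.0292·1.7606} = 0.949890
N(d₁) = 0.809593,  N(d₂) = 0.543635
Call price V = S·N(d₁) − K·e^{−rT}·N(d₂) = 64.443611 − 29.651309 = 34.792302
φ(d₁) = (1/√(2π))·e^{−d₁²/2} = 0.271722
Γ = φ(d₁) / (S·σ·√T) = 0.004452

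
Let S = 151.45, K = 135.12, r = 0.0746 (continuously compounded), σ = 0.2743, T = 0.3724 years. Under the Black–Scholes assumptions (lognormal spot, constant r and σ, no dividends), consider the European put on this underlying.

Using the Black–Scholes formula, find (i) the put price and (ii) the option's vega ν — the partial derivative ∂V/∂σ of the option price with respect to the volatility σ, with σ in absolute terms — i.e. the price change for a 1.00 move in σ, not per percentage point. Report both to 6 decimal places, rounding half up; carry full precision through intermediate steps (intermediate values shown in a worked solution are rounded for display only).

price = 2.602937
ν = 23.898274

σ√T = 0.2743·√0.3724 = 0.167390
d₁ = (ln(S/K) + (r+σ²/2)T) / (σ√T) = (ln(151.45/135.12) + (0.0746+0.2743²/2)·0.3724) / 0.167390 = (0.114092 + 0.041791) / 0.167390 = 0.931254
d₂ = d₁ − σ√T = 0.931254 − 0.167390 = 0.763864
e^{−rT} = e^{−0.0746·0.3724} = 0.972601
N(−d₁) = 0.175861,  N(−d₂) = 0.222474
Put price V = K·e^{−rT}·N(−d₂) − S·N(−d₁) = 29.237083 − 26.634147 = 2.602937
φ(d₁) = (1/√(2π))·e^{−d₁²/2} = 0.258579
ν = S·φ(d₁)·√T = 23.898274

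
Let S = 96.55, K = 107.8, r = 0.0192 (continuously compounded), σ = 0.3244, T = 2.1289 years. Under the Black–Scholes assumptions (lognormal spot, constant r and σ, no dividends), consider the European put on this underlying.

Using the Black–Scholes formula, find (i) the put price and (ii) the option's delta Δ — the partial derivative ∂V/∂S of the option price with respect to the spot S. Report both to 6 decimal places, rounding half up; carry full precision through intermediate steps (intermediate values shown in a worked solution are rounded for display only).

price = 22.374022
Δ = -0.464079

σ√T = 0.3244·√2.1289 = 0.473324
d₁ = (ln(S/K) + (r+σ²/2)T) / (σ√T) = (ln(96.55/107.8) + (0.0192+0.3244²/2)·2.1289) / 0.473324 = (-0.110217 + 0.152893) / 0.473324 = 0.090162
d₂ = d₁ − σ√T = 0.090162 − 0.473324 = -0.383162
e^{−rT} = e^{−0.0192·2.1289} = 0.959949
N(−d₁) = 0.464079,  N(−d₂) = 0.649200
Put price V = K·e^{−rT}·N(−d₂) − S·N(−d₁) = 67.180858 − 44.806836 = 22.374022
Δ = −N(−d₁) = -0.464079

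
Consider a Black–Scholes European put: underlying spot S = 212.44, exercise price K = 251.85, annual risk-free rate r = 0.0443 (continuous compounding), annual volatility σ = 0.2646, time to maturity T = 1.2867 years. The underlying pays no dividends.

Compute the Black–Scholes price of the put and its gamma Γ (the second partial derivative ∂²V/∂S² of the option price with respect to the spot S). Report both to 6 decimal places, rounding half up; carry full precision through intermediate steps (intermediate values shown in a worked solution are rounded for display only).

price = 41.459182
Γ = 0.006098

σ√T = 0.2646·√1.2867 = 0.300143
d₁ = (ln(S/K) + (r+σ²/2)T) / (σ√T) = (ln(212.44/251.85) + (0.0443+0.2646²/2)·1.2867) / 0.300143 = (-0.170174 + 0.102044) / 0.300143 = -0.226993
d₂ = d₁ − σ√T = -0.226993 − 0.300143 = -0.527136
e^{−rT} = e^{−0.0443·1.2867} = 0.944593
N(−d₁) = 0.589785,  N(−d₂) = 0.700950
Put price V = K·e^{−rT}·N(−d₂) − S·N(−d₁) = 166.753166 − 125.293984 = 41.459182
φ(d₁) = (1/√(2π))·e^{−d₁²/2} = 0.388796
Γ = φ(d₁) / (S·σ·√T) = 0.006098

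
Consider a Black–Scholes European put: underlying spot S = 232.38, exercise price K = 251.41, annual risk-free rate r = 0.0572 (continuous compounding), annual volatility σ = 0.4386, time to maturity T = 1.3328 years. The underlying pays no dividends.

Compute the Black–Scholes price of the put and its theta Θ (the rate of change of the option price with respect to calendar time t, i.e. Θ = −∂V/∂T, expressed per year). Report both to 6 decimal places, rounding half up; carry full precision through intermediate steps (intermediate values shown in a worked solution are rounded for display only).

σ√T = 0.4386·√1.3328 = 0.506350
d₁ = (ln(S/K) + (r+σ²/2)T) / (σ√T) = (ln(232.38/251.41) + (0.0572+0.4386²/2)·1.3328) / 0.506350 = (-0.078711 + 0.204432) / 0.506350 = 0.248287
d₂ = d₁ − σ√T = 0.248287 − 0.506350 = -0.258063
e^{−rT} = e^{−0.0572·1.3328} = 0.926597
N(−d₁) = 0.401956,  N(−d₂) = 0.601821
Put price V = K·e^{−rT}·N(−d₂) − S·N(−d₁) = 140.197684 − 93.406545 = 46.791139
φ(d₁) = (1/√(2π))·e^{−d₁²/2} = 0.386833
Θ = −S·φ(d₁)·σ/(2√T) + r·K·e^{−rT}·N(−d₂) = −17.075702 + 8.019308 = -9.056394

price = 46.791139
Θ = -9.056394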